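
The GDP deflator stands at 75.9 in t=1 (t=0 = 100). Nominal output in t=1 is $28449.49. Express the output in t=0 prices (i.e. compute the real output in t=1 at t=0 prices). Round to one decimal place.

Real = Nominal ÷ (Index/100) = 28449.49 ÷ (75.9/100)
     = 28449.49 ÷ 0.759 = 37482.8590

37482.9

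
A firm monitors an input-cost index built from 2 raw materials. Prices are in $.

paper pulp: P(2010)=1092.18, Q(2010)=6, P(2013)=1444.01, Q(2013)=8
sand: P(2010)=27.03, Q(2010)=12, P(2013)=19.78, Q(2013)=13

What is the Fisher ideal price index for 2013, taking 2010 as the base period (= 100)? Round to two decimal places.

Laspeyres component (base-period weights):
ΣP(2013)Q(2010) = 1444.01×6 + 19.78×12 = 8664.06 + 237.36 = 8901.42
ΣP(2010)Q(2010) = 1092.18×6 + 27.03×12 = 6553.08 + 324.36 = 6877.44
L = 8901.42 / 6877.44 × 100 = 129.4293
Paasche component (current-period weights):
ΣP(2013)Q(2013) = 1444.01×8 + 19.78×13 = 11552.08 + 257.14 = 11809.22
ΣP(2010)Q(2013) = 1092.18×8 + 27.03×13 = 8737.44 + 351.39 = 9088.83
P = 11809.22 / 9088.83 × 100 = 129.9311
Fisher = √(L × P) = √(129.4293 × 129.9311) = 129.6800

129.68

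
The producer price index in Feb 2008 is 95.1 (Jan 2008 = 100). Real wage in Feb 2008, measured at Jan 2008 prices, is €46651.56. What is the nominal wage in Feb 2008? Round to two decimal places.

Nominal = Real × (Index/100) = 46651.56 × (95.1/100)
        = 46651.56 × 0.951 = 44365.6336

44365.63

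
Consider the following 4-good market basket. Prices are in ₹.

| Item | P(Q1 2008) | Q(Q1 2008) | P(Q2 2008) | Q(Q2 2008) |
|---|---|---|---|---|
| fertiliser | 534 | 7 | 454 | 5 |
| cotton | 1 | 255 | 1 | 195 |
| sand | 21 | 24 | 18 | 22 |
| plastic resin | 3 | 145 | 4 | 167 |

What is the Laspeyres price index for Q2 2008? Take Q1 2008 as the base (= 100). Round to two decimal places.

Laspeyres price index uses base-period quantities as weights.
ΣP(Q2 2008)·Q(Q1 2008) = 454×7 + 1×255 + 18×24 + 4×145 = 3178 + 255 + 432 + 580 = 4445
ΣP(Q1 2008)·Q(Q1 2008) = 534×7 + 1×255 + 21×24 + 3×145 = 3738 + 255 + 504 + 435 = 4932
Index = 4445 / 4932 × 100 = 90.1257

90.13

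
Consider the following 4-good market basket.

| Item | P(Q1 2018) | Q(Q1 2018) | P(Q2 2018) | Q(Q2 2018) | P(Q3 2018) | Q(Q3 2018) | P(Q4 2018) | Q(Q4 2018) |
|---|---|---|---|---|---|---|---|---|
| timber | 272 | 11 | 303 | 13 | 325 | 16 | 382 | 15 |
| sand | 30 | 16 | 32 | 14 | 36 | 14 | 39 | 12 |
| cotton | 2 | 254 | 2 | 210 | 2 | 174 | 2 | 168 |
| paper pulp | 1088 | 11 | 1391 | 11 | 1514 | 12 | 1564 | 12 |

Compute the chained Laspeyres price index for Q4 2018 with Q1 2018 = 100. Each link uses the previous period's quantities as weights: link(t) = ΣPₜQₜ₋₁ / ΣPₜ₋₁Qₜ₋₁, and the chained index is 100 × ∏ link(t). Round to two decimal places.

142.20

Link Q1 2018→Q2 2018:
ΣP(Q2 2018)Q(Q1 2018) = 303×11 + 32×16 + 2×254 + 1391×11 = 3333 + 512 + 508 + 15301 = 19654
ΣP(Q1 2018)Q(Q1 2018) = 272×11 + 30×16 + 2×254 + 1088×11 = 2992 + 480 + 508 + 11968 = 15948
link = 19654/15948 = 1.232380
Link Q2 2018→Q3 2018:
ΣP(Q3 2018)Q(Q2 2018) = 325×13 + 36×14 + 2×210 + 1514×11 = 4225 + 504 + 420 + 16654 = 21803
ΣP(Q2 2018)Q(Q2 2018) = 303×13 + 32×14 + 2×210 + 1391×11 = 3939 + 448 + 420 + 15301 = 20108
link = 21803/20108 = 1.084295
Link Q3 2018→Q4 2018:
ΣP(Q4 2018)Q(Q3 2018) = 382×16 + 39×14 + 2×174 + 1564×12 = 6112 + 546 + 348 + 18768 = 25774
ΣP(Q3 2018)Q(Q3 2018) = 325×16 + 36×14 + 2×174 + 1514×12 = 5200 + 504 + 348 + 18168 = 24220
link = 25774/24220 = 1.064162
Chained index = 100 × 1.232380 × 1.084295 × 1.064162 = 142.2001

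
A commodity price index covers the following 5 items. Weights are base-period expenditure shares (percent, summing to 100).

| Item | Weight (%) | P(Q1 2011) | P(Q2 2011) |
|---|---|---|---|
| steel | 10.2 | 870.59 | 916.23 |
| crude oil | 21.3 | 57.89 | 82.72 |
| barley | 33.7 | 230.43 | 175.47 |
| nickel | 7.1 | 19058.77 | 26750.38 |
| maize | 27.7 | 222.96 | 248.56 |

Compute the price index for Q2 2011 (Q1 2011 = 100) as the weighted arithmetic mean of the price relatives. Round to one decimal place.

steel: 10.2 × (916.23/870.59) = 10.2 × 1.052424 = 10.7347
crude oil: 21.3 × (82.72/57.89) = 21.3 × 1.428917 = 30.4359
barley: 33.7 × (175.47/230.43) = 33.7 × 0.761489 = 25.6622
nickel: 7.1 × (26750.38/19058.77) = 7.1 × 1.403573 = 9.9654
maize: 27.7 × (248.56/222.96) = 27.7 × 1.114819 = 30.8805
Index = Σ wᵢ·(p₁ᵢ/p₀ᵢ) = 10.7347 + 30.4359 + 25.6622 + 9.9654 + 30.8805 = 107.6787

107.7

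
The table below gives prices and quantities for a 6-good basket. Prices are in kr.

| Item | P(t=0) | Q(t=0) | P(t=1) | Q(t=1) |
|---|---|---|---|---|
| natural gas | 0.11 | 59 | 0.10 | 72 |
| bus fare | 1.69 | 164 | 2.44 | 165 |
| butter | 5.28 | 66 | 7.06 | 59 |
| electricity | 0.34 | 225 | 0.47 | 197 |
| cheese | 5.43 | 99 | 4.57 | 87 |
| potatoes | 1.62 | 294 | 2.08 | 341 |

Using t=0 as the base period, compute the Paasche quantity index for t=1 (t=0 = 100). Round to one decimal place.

99.2

Paasche quantity index uses current-period prices as weights.
ΣP(t=1)·Q(t=1) = 0.10×72 + 2.44×165 + 7.06×59 + 0.47×197 + 4.57×87 + 2.08×341 = 7.2 + 402.6 + 416.54 + 92.59 + 397.59 + 709.28 = 2025.8
ΣP(t=1)·Q(t=0) = 0.10×59 + 2.44×164 + 7.06×66 + 0.47×225 + 4.57×99 + 2.08×294 = 5.9 + 400.16 + 465.96 + 105.75 + 452.43 + 611.52 = 2041.72
Index = 2025.8 / 2041.72 × 100 = 99.2203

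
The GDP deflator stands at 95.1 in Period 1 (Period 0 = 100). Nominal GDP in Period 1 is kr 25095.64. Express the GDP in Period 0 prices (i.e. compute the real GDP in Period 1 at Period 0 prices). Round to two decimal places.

Real = Nominal ÷ (Index/100) = 25095.64 ÷ (95.1/100)
     = 25095.64 ÷ 0.951 = 26388.6856

26388.69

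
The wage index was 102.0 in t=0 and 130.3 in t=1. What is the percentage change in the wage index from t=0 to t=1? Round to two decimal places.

27.75%

Change = (130.3 − 102.0) / 102.0 × 100
       = 28.3 / 102.0 × 100 = 27.7451%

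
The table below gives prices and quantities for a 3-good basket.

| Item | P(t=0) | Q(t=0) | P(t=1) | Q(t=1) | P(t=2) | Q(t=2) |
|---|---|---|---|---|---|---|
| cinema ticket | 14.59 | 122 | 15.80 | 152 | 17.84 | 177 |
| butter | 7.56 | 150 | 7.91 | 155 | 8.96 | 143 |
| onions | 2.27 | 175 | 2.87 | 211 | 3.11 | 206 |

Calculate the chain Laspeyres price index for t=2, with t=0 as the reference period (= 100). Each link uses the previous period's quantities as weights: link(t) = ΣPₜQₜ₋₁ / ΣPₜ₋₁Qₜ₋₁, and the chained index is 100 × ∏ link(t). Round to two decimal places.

122.72

Link t=0→t=1:
ΣP(t=1)Q(t=0) = 15.80×122 + 7.91×150 + 2.87×175 = 1927.6 + 1186.5 + 502.25 = 3616.35
ΣP(t=0)Q(t=0) = 14.59×122 + 7.56×150 + 2.27×175 = 1779.98 + 1134 + 397.25 = 3311.23
link = 3616.35/3311.23 = 1.092147
Link t=1→t=2:
ΣP(t=2)Q(t=1) = 17.84×152 + 8.96×155 + 3.11×211 = 2711.68 + 1388.8 + 656.21 = 4756.69
ΣP(t=1)Q(t=1) = 15.80×152 + 7.91×155 + 2.87×211 = 2401.6 + 1226.05 + 605.57 = 4233.22
link = 4756.69/4233.22 = 1.123658
Chained index = 100 × 1.092147 × 1.123658 = 122.7199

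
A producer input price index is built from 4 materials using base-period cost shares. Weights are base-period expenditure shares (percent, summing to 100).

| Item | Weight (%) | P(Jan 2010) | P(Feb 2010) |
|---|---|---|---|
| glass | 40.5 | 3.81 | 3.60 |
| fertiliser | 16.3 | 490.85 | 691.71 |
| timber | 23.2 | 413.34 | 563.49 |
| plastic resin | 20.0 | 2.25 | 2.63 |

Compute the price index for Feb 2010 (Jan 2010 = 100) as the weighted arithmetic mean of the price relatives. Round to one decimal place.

116.2

glass: 40.5 × (3.60/3.81) = 40.5 × 0.944882 = 38.2677
fertiliser: 16.3 × (691.71/490.85) = 16.3 × 1.409209 = 22.9701
timber: 23.2 × (563.49/413.34) = 23.2 × 1.363260 = 31.6276
plastic resin: 20.0 × (2.63/2.25) = 20.0 × 1.168889 = 23.3778
Index = Σ wᵢ·(p₁ᵢ/p₀ᵢ) = 38.2677 + 22.9701 + 31.6276 + 23.3778 = 116.2432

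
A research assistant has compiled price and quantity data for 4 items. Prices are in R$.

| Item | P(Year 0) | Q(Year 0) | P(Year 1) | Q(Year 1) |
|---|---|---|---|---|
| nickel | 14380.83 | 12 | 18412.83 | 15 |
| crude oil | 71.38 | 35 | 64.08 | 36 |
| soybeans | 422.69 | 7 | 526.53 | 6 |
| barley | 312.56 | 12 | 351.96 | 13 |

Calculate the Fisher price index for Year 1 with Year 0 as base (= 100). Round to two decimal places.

Laspeyres component (base-period weights):
ΣP(Year 1)Q(Year 0) = 18412.83×12 + 64.08×35 + 526.53×7 + 351.96×12 = 220953.96 + 2242.8 + 3685.71 + 4223.52 = 231105.99
ΣP(Year 0)Q(Year 0) = 14380.83×12 + 71.38×35 + 422.69×7 + 312.56×12 = 172569.96 + 2498.3 + 2958.83 + 3750.72 = 181777.81
L = 231105.99 / 181777.81 × 100 = 127.1365
Paasche component (current-period weights):
ΣP(Year 1)Q(Year 1) = 18412.83×15 + 64.08×36 + 526.53×6 + 351.96×13 = 276192.45 + 2306.88 + 3159.18 + 4575.48 = 286233.99
ΣP(Year 0)Q(Year 1) = 14380.83×15 + 71.38×36 + 422.69×6 + 312.56×13 = 215712.45 + 2569.68 + 2536.14 + 4063.28 = 224881.55
P = 286233.99 / 224881.55 × 100 = 127.2821
Fisher = √(L × P) = √(127.1365 × 127.2821) = 127.2093

127.21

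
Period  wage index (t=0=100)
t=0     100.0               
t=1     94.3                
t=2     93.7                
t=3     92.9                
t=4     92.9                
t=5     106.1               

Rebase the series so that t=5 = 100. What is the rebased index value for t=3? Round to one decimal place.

Rebased(t=3) = 92.9 / 106.1 × 100 = 87.5589

87.6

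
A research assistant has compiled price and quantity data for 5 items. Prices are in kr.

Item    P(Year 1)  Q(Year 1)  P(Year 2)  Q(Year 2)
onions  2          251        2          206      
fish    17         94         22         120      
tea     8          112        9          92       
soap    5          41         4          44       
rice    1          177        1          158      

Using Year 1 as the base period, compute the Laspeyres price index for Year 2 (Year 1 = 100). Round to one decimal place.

116.0

Laspeyres price index uses base-period quantities as weights.
ΣP(Year 2)·Q(Year 1) = 2×251 + 22×94 + 9×112 + 4×41 + 1×177 = 502 + 2068 + 1008 + 164 + 177 = 3919
ΣP(Year 1)·Q(Year 1) = 2×251 + 17×94 + 8×112 + 5×41 + 1×177 = 502 + 1598 + 896 + 205 + 177 = 3378
Index = 3919 / 3378 × 100 = 116.0154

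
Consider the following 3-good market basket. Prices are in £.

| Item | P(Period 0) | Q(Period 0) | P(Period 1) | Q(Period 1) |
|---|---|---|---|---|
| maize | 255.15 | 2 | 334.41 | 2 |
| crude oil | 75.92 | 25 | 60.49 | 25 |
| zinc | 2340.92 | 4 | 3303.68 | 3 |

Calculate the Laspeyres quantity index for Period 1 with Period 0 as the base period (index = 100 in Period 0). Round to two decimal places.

80.11

Laspeyres quantity index uses base-period prices as weights.
ΣP(Period 0)·Q(Period 1) = 255.15×2 + 75.92×25 + 2340.92×3 = 510.3 + 1898 + 7022.76 = 9431.06
ΣP(Period 0)·Q(Period 0) = 255.15×2 + 75.92×25 + 2340.92×4 = 510.3 + 1898 + 9363.68 = 11771.98
Index = 9431.06 / 11771.98 × 100 = 80.1145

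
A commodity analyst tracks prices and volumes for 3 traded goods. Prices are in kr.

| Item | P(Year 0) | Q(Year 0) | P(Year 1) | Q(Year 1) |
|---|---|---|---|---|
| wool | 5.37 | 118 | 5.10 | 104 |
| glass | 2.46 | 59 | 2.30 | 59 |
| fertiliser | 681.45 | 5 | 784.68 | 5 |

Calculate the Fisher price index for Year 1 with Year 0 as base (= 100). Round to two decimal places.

111.49

Laspeyres component (base-period weights):
ΣP(Year 1)Q(Year 0) = 5.10×118 + 2.30×59 + 784.68×5 = 601.8 + 135.7 + 3923.4 = 4660.9
ΣP(Year 0)Q(Year 0) = 5.37×118 + 2.46×59 + 681.45×5 = 633.66 + 145.14 + 3407.25 = 4186.05
L = 4660.9 / 4186.05 × 100 = 111.3436
Paasche component (current-period weights):
ΣP(Year 1)Q(Year 1) = 5.10×104 + 2.30×59 + 784.68×5 = 530.4 + 135.7 + 3923.4 = 4589.5
ΣP(Year 0)Q(Year 1) = 5.37×104 + 2.46×59 + 681.45×5 = 558.48 + 145.14 + 3407.25 = 4110.87
P = 4589.5 / 4110.87 × 100 = 111.6430
Fisher = √(L × P) = √(111.3436 × 111.6430) = 111.4932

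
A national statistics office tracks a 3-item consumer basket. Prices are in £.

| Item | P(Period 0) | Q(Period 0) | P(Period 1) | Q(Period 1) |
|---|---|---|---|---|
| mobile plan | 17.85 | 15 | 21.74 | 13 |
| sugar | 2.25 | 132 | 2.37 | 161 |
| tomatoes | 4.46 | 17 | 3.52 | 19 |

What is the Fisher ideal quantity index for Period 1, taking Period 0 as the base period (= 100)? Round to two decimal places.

Laspeyres component (base-period weights):
ΣP(Period 0)Q(Period 1) = 17.85×13 + 2.25×161 + 4.46×19 = 232.05 + 362.25 + 84.74 = 679.04
ΣP(Period 0)Q(Period 0) = 17.85×15 + 2.25×132 + 4.46×17 = 267.75 + 297 + 75.82 = 640.57
L = 679.04 / 640.57 × 100 = 106.0056
Paasche component (current-period weights):
ΣP(Period 1)Q(Period 1) = 21.74×13 + 2.37×161 + 3.52×19 = 282.62 + 381.57 + 66.88 = 731.07
ΣP(Period 1)Q(Period 0) = 21.74×15 + 2.37×132 + 3.52×17 = 326.1 + 312.84 + 59.84 = 698.78
P = 731.07 / 698.78 × 100 = 104.6209
Fisher = √(L × P) = √(106.0056 × 104.6209) = 105.3110

105.31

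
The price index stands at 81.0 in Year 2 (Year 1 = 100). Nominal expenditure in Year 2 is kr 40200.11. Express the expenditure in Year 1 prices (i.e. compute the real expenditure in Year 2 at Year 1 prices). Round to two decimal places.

49629.77

Real = Nominal ÷ (Index/100) = 40200.11 ÷ (81.0/100)
     = 40200.11 ÷ 0.810 = 49629.7654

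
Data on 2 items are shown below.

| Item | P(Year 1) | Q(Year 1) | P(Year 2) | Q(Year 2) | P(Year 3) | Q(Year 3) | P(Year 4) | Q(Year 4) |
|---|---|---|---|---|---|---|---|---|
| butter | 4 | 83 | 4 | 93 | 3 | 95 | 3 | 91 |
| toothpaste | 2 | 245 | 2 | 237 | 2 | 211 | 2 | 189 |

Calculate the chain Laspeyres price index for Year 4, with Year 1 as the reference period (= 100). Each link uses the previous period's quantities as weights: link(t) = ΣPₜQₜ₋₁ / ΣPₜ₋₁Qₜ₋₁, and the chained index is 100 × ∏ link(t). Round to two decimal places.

Link Year 1→Year 2:
ΣP(Year 2)Q(Year 1) = 4×83 + 2×245 = 332 + 490 = 822
ΣP(Year 1)Q(Year 1) = 4×83 + 2×245 = 332 + 490 = 822
link = 822/822 = 1.000000
Link Year 2→Year 3:
ΣP(Year 3)Q(Year 2) = 3×93 + 2×237 = 279 + 474 = 753
ΣP(Year 2)Q(Year 2) = 4×93 + 2×237 = 372 + 474 = 846
link = 753/846 = 0.890071
Link Year 3→Year 4:
ΣP(Year 4)Q(Year 3) = 3×95 + 2×211 = 285 + 422 = 707
ΣP(Year 3)Q(Year 3) = 3×95 + 2×211 = 285 + 422 = 707
link = 707/707 = 1.000000
Chained index = 100 × 1.000000 × 0.890071 × 1.000000 = 89.0071

89.01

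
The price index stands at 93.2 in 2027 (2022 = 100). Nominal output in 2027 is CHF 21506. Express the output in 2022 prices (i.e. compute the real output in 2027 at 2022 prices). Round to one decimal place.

23075.1

Real = Nominal ÷ (Index/100) = 21506 ÷ (93.2/100)
     = 21506 ÷ 0.932 = 23075.1073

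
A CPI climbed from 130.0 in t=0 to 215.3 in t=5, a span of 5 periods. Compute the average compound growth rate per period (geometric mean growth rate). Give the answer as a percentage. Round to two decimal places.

Growth factor = (215.3/130.0)^(1/5) = (1.656154)^(1/5) = 1.106166
Growth rate = 1.106166 − 1 = 0.106166 = 10.6166%

10.62%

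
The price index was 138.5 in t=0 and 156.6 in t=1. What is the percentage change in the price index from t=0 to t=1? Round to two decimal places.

Change = (156.6 − 138.5) / 138.5 × 100
       = 18.1 / 138.5 × 100 = 13.0686%

13.07%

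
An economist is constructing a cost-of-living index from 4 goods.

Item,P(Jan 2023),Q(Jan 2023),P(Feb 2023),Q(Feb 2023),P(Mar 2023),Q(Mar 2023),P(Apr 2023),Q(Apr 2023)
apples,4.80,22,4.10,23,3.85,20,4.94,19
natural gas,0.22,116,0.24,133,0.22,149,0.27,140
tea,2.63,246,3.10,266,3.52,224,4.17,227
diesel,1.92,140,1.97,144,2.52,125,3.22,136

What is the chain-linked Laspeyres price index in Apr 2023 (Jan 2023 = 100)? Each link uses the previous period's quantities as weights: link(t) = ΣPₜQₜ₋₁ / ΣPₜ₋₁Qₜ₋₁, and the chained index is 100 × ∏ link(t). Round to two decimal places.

154.21

Link Jan 2023→Feb 2023:
ΣP(Feb 2023)Q(Jan 2023) = 4.10×22 + 0.24×116 + 3.10×246 + 1.97×140 = 90.2 + 27.84 + 762.6 + 275.8 = 1156.44
ΣP(Jan 2023)Q(Jan 2023) = 4.80×22 + 0.22×116 + 2.63×246 + 1.92×140 = 105.6 + 25.52 + 646.98 + 268.8 = 1046.9
link = 1156.44/1046.9 = 1.104633
Link Feb 2023→Mar 2023:
ΣP(Mar 2023)Q(Feb 2023) = 3.85×23 + 0.22×133 + 3.52×266 + 2.52×144 = 88.55 + 29.26 + 936.32 + 362.88 = 1417.01
ΣP(Feb 2023)Q(Feb 2023) = 4.10×23 + 0.24×133 + 3.10×266 + 1.97×144 = 94.3 + 31.92 + 824.6 + 283.68 = 1234.5
link = 1417.01/1234.5 = 1.147841
Link Mar 2023→Apr 2023:
ΣP(Apr 2023)Q(Mar 2023) = 4.94×20 + 0.27×149 + 4.17×224 + 3.22×125 = 98.8 + 40.23 + 934.08 + 402.5 = 1475.61
ΣP(Mar 2023)Q(Mar 2023) = 3.85×20 + 0.22×149 + 3.52×224 + 2.52×125 = 77 + 32.78 + 788.48 + 315 = 1213.26
link = 1475.61/1213.26 = 1.216236
Chained index = 100 × 1.104633 × 1.147841 × 1.216236 = 154.2117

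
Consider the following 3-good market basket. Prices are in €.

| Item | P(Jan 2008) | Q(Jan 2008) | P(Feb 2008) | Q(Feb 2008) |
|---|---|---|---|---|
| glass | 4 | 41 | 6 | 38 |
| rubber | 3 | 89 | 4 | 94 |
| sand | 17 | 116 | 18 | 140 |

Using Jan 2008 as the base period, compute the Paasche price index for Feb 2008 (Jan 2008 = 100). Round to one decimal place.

Paasche price index uses current-period quantities as weights.
ΣP(Feb 2008)·Q(Feb 2008) = 6×38 + 4×94 + 18×140 = 228 + 376 + 2520 = 3124
ΣP(Jan 2008)·Q(Feb 2008) = 4×38 + 3×94 + 17×140 = 152 + 282 + 2380 = 2814
Index = 3124 / 2814 × 100 = 111.0163

111.0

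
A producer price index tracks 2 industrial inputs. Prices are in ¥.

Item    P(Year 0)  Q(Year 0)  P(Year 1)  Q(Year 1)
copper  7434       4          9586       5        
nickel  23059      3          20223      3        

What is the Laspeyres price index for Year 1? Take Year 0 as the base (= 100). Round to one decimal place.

100.1

Laspeyres price index uses base-period quantities as weights.
ΣP(Year 1)·Q(Year 0) = 9586×4 + 20223×3 = 38344 + 60669 = 99013
ΣP(Year 0)·Q(Year 0) = 7434×4 + 23059×3 = 29736 + 69177 = 98913
Index = 99013 / 98913 × 100 = 100.1011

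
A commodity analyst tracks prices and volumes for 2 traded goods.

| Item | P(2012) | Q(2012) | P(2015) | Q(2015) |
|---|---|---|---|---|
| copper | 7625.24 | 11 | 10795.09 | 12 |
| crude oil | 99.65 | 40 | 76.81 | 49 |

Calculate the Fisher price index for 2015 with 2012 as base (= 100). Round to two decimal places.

138.47

Laspeyres component (base-period weights):
ΣP(2015)Q(2012) = 10795.09×11 + 76.81×40 = 118745.99 + 3072.4 = 121818.39
ΣP(2012)Q(2012) = 7625.24×11 + 99.65×40 = 83877.64 + 3986 = 87863.64
L = 121818.39 / 87863.64 × 100 = 138.6448
Paasche component (current-period weights):
ΣP(2015)Q(2015) = 10795.09×12 + 76.81×49 = 129541.08 + 3763.69 = 133304.77
ΣP(2012)Q(2015) = 7625.24×12 + 99.65×49 = 91502.88 + 4882.85 = 96385.73
P = 133304.77 / 96385.73 × 100 = 138.3034
Fisher = √(L × P) = √(138.6448 × 138.3034) = 138.4740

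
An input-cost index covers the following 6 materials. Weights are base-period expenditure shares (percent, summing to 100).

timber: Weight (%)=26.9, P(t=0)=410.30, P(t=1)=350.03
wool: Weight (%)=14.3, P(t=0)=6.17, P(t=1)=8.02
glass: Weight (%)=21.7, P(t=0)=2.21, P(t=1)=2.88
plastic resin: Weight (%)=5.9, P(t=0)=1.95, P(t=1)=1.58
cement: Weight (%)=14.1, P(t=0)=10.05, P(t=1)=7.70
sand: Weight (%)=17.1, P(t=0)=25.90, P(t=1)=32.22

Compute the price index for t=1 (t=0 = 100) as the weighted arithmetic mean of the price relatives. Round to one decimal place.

106.7

timber: 26.9 × (350.03/410.30) = 26.9 × 0.853107 = 22.9486
wool: 14.3 × (8.02/6.17) = 14.3 × 1.299838 = 18.5877
glass: 21.7 × (2.88/2.21) = 21.7 × 1.303167 = 28.2787
plastic resin: 5.9 × (1.58/1.95) = 5.9 × 0.810256 = 4.7805
cement: 14.1 × (7.70/10.05) = 14.1 × 0.766169 = 10.8030
sand: 17.1 × (32.22/25.90) = 17.1 × 1.244015 = 21.2727
Index = Σ wᵢ·(p₁ᵢ/p₀ᵢ) = 22.9486 + 18.5877 + 28.2787 + 4.7805 + 10.8030 + 21.2727 = 106.6712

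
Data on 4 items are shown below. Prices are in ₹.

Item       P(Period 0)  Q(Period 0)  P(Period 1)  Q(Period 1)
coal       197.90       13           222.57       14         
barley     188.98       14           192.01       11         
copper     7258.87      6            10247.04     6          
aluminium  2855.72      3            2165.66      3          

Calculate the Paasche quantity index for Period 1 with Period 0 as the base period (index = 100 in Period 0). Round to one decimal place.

Paasche quantity index uses current-period prices as weights.
ΣP(Period 1)·Q(Period 1) = 222.57×14 + 192.01×11 + 10247.04×6 + 2165.66×3 = 3115.98 + 2112.11 + 61482.24 + 6496.98 = 73207.31
ΣP(Period 1)·Q(Period 0) = 222.57×13 + 192.01×14 + 10247.04×6 + 2165.66×3 = 2893.41 + 2688.14 + 61482.24 + 6496.98 = 73560.77
Index = 73207.31 / 73560.77 × 100 = 99.5195

99.5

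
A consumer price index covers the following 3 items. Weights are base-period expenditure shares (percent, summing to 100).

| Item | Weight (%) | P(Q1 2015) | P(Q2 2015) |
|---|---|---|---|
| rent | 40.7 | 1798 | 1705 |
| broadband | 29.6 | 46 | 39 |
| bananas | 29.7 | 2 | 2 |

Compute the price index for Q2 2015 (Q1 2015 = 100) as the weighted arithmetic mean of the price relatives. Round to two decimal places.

93.39

rent: 40.7 × (1705/1798) = 40.7 × 0.948276 = 38.5948
broadband: 29.6 × (39/46) = 29.6 × 0.847826 = 25.0957
bananas: 29.7 × (2/2) = 29.7 × 1.000000 = 29.7000
Index = Σ wᵢ·(p₁ᵢ/p₀ᵢ) = 38.5948 + 25.0957 + 29.7000 = 93.3905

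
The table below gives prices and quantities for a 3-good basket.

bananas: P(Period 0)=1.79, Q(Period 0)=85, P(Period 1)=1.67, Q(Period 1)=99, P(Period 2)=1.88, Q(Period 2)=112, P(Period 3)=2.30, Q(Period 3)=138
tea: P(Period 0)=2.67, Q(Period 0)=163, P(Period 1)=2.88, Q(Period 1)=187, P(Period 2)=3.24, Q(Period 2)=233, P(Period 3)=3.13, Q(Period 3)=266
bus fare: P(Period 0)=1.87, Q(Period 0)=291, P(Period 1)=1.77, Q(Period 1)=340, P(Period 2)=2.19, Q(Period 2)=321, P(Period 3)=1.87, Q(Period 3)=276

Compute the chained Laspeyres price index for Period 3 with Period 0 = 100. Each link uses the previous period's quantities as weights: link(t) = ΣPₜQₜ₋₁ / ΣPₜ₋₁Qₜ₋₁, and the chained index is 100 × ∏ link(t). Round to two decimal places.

Link Period 0→Period 1:
ΣP(Period 1)Q(Period 0) = 1.67×85 + 2.88×163 + 1.77×291 = 141.95 + 469.44 + 515.07 = 1126.46
ΣP(Period 0)Q(Period 0) = 1.79×85 + 2.67×163 + 1.87×291 = 152.15 + 435.21 + 544.17 = 1131.53
link = 1126.46/1131.53 = 0.995519
Link Period 1→Period 2:
ΣP(Period 2)Q(Period 1) = 1.88×99 + 3.24×187 + 2.19×340 = 186.12 + 605.88 + 744.6 = 1536.6
ΣP(Period 1)Q(Period 1) = 1.67×99 + 2.88×187 + 1.77×340 = 165.33 + 538.56 + 601.8 = 1305.69
link = 1536.6/1305.69 = 1.176849
Link Period 2→Period 3:
ΣP(Period 3)Q(Period 2) = 2.30×112 + 3.13×233 + 1.87×321 = 257.6 + 729.29 + 600.27 = 1587.16
ΣP(Period 2)Q(Period 2) = 1.88×112 + 3.24×233 + 2.19×321 = 210.56 + 754.92 + 702.99 = 1668.47
link = 1587.16/1668.47 = 0.951267
Chained index = 100 × 0.995519 × 1.176849 × 0.951267 = 111.4481

111.45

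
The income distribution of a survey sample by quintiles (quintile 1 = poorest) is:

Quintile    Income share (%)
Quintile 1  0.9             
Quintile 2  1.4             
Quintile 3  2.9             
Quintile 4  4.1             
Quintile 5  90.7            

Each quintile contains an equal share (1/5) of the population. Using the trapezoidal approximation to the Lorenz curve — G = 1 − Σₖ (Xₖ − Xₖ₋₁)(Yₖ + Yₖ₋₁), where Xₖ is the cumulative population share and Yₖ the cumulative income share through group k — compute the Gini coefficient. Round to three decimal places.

Cumulative income shares Yₖ: 0.0090, 0.0230, 0.0520, 0.0930, 1.0000
Σ (Xₖ−Xₖ₋₁)(Yₖ+Yₖ₋₁) = (1/5)(0.0090+0.0000) + (1/5)(0.0230+0.0090) + (1/5)(0.0520+0.0230) + (1/5)(0.0930+0.0520) + (1/5)(1.0000+0.0930)
  = 0.0018 + 0.0064 + 0.0150 + 0.0290 + 0.2186 = 0.2708
G = 1 − 0.2708 = 0.7292

0.729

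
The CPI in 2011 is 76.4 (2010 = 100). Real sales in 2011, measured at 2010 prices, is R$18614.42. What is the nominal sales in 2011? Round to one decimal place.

14221.4

Nominal = Real × (Index/100) = 18614.42 × (76.4/100)
        = 18614.42 × 0.764 = 14221.4169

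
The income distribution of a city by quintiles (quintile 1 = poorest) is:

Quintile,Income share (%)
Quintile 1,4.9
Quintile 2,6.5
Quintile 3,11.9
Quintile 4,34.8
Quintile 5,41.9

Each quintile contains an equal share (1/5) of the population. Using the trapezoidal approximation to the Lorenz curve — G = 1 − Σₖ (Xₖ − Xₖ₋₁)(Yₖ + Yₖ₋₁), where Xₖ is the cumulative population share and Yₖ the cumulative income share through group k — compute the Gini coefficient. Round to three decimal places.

0.409

Cumulative income shares Yₖ: 0.0490, 0.1140, 0.2330, 0.5810, 1.0000
Σ (Xₖ−Xₖ₋₁)(Yₖ+Yₖ₋₁) = (1/5)(0.0490+0.0000) + (1/5)(0.1140+0.0490) + (1/5)(0.2330+0.1140) + (1/5)(0.5810+0.2330) + (1/5)(1.0000+0.5810)
  = 0.0098 + 0.0326 + 0.0694 + 0.1628 + 0.3162 = 0.5908
G = 1 − 0.5908 = 0.4092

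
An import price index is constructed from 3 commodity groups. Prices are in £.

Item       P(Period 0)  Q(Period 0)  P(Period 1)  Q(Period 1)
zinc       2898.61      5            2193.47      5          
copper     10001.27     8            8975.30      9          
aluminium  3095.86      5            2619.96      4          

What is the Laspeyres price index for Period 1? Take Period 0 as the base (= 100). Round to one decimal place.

Laspeyres price index uses base-period quantities as weights.
ΣP(Period 1)·Q(Period 0) = 2193.47×5 + 8975.30×8 + 2619.96×5 = 10967.35 + 71802.4 + 13099.8 = 95869.55
ΣP(Period 0)·Q(Period 0) = 2898.61×5 + 10001.27×8 + 3095.86×5 = 14493.05 + 80010.16 + 15479.3 = 109982.51
Index = 95869.55 / 109982.51 × 100 = 87.1680

87.2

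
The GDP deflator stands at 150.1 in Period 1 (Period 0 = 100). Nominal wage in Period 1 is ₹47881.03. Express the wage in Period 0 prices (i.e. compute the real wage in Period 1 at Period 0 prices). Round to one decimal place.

Real = Nominal ÷ (Index/100) = 47881.03 ÷ (150.1/100)
     = 47881.03 ÷ 1.501 = 31899.4204

31899.4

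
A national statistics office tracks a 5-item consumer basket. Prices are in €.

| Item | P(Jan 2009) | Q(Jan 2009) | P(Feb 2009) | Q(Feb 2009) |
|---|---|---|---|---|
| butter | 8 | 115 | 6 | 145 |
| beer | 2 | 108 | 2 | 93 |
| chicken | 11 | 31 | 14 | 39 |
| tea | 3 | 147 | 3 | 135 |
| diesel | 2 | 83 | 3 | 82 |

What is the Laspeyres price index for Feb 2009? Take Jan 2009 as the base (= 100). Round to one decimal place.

Laspeyres price index uses base-period quantities as weights.
ΣP(Feb 2009)·Q(Jan 2009) = 6×115 + 2×108 + 14×31 + 3×147 + 3×83 = 690 + 216 + 434 + 441 + 249 = 2030
ΣP(Jan 2009)·Q(Jan 2009) = 8×115 + 2×108 + 11×31 + 3×147 + 2×83 = 920 + 216 + 341 + 441 + 166 = 2084
Index = 2030 / 2084 × 100 = 97.4088

97.4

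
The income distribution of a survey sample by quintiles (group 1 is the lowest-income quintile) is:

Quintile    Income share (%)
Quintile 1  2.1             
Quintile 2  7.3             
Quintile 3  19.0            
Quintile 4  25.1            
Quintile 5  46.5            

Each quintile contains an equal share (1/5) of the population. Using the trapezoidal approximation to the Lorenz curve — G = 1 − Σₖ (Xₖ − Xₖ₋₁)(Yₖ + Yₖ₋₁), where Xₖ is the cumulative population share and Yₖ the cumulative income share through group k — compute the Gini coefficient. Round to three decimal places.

Cumulative income shares Yₖ: 0.0210, 0.0940, 0.2840, 0.5350, 1.0000
Σ (Xₖ−Xₖ₋₁)(Yₖ+Yₖ₋₁) = (1/5)(0.0210+0.0000) + (1/5)(0.0940+0.0210) + (1/5)(0.2840+0.0940) + (1/5)(0.5350+0.2840) + (1/5)(1.0000+0.5350)
  = 0.0042 + 0.0230 + 0.0756 + 0.1638 + 0.3070 = 0.5736
G = 1 − 0.5736 = 0.4264

0.426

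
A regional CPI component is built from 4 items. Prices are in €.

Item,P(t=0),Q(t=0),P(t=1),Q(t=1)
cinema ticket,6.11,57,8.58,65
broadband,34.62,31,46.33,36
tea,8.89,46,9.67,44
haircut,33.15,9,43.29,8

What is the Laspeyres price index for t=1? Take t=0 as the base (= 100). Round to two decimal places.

Laspeyres price index uses base-period quantities as weights.
ΣP(t=1)·Q(t=0) = 8.58×57 + 46.33×31 + 9.67×46 + 43.29×9 = 489.06 + 1436.23 + 444.82 + 389.61 = 2759.72
ΣP(t=0)·Q(t=0) = 6.11×57 + 34.62×31 + 8.89×46 + 33.15×9 = 348.27 + 1073.22 + 408.94 + 298.35 = 2128.78
Index = 2759.72 / 2128.78 × 100 = 129.6386

129.64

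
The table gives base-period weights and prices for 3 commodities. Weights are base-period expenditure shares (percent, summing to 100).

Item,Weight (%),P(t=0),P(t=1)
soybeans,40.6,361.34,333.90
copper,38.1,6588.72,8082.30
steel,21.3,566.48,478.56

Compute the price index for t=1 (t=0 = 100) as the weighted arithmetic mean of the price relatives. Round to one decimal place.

102.2

soybeans: 40.6 × (333.90/361.34) = 40.6 × 0.924060 = 37.5169
copper: 38.1 × (8082.30/6588.72) = 38.1 × 1.226687 = 46.7368
steel: 21.3 × (478.56/566.48) = 21.3 × 0.844796 = 17.9942
Index = Σ wᵢ·(p₁ᵢ/p₀ᵢ) = 37.5169 + 46.7368 + 17.9942 = 102.2478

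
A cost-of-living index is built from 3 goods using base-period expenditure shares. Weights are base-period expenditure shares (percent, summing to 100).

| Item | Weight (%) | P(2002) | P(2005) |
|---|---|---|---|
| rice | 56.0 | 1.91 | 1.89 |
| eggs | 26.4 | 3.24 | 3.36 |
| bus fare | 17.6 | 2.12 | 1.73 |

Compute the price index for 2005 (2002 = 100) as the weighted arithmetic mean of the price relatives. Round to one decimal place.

rice: 56.0 × (1.89/1.91) = 56.0 × 0.989529 = 55.4136
eggs: 26.4 × (3.36/3.24) = 26.4 × 1.037037 = 27.3778
bus fare: 17.6 × (1.73/2.12) = 17.6 × 0.816038 = 14.3623
Index = Σ wᵢ·(p₁ᵢ/p₀ᵢ) = 55.4136 + 27.3778 + 14.3623 = 97.1537

97.2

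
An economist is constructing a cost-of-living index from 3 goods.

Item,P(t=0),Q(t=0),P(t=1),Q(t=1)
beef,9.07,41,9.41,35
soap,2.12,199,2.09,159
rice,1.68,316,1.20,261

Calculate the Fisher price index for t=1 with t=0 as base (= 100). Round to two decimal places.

Laspeyres component (base-period weights):
ΣP(t=1)Q(t=0) = 9.41×41 + 2.09×199 + 1.20×316 = 385.81 + 415.91 + 379.2 = 1180.92
ΣP(t=0)Q(t=0) = 9.07×41 + 2.12×199 + 1.68×316 = 371.87 + 421.88 + 530.88 = 1324.63
L = 1180.92 / 1324.63 × 100 = 89.1509
Paasche component (current-period weights):
ΣP(t=1)Q(t=1) = 9.41×35 + 2.09×159 + 1.20×261 = 329.35 + 332.31 + 313.2 = 974.86
ΣP(t=0)Q(t=1) = 9.07×35 + 2.12×159 + 1.68×261 = 317.45 + 337.08 + 438.48 = 1093.01
P = 974.86 / 1093.01 × 100 = 89.1904
Fisher = √(L × P) = √(89.1509 × 89.1904) = 89.1707

89.17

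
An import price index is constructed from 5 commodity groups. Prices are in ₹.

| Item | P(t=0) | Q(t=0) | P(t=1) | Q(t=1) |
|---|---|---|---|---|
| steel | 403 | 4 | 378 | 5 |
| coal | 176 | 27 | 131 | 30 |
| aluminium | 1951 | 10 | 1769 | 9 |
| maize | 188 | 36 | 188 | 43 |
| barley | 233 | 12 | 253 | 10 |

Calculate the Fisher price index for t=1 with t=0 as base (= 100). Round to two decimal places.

Laspeyres component (base-period weights):
ΣP(t=1)Q(t=0) = 378×4 + 131×27 + 1769×10 + 188×36 + 253×12 = 1512 + 3537 + 17690 + 6768 + 3036 = 32543
ΣP(t=0)Q(t=0) = 403×4 + 176×27 + 1951×10 + 188×36 + 233×12 = 1612 + 4752 + 19510 + 6768 + 2796 = 35438
L = 32543 / 35438 × 100 = 91.8308
Paasche component (current-period weights):
ΣP(t=1)Q(t=1) = 378×5 + 131×30 + 1769×9 + 188×43 + 253×10 = 1890 + 3930 + 15921 + 8084 + 2530 = 32355
ΣP(t=0)Q(t=1) = 403×5 + 176×30 + 1951×9 + 188×43 + 233×10 = 2015 + 5280 + 17559 + 8084 + 2330 = 35268
P = 32355 / 35268 × 100 = 91.7404
Fisher = √(L × P) = √(91.8308 × 91.7404) = 91.7856

91.79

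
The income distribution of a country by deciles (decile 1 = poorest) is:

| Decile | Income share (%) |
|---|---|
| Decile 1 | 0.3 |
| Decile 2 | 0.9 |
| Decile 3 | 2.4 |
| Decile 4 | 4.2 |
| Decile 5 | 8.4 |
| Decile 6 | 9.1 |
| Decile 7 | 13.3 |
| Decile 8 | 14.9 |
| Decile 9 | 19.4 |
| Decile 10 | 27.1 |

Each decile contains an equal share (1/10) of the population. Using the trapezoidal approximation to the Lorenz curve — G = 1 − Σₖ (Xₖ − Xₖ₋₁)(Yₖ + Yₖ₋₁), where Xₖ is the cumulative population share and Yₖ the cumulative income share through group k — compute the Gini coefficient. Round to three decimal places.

0.461

Cumulative income shares Yₖ: 0.0030, 0.0120, 0.0360, 0.0780, 0.1620, 0.2530, 0.3860, 0.5350, 0.7290, 1.0000
Σ (Xₖ−Xₖ₋₁)(Yₖ+Yₖ₋₁) = (1/10)(0.0030+0.0000) + (1/10)(0.0120+0.0030) + (1/10)(0.0360+0.0120) + (1/10)(0.0780+0.0360) + (1/10)(0.1620+0.0780) + (1/10)(0.2530+0.1620) + (1/10)(0.3860+0.2530) + (1/10)(0.5350+0.3860) + (1/10)(0.7290+0.5350) + (1/10)(1.0000+0.7290)
  = 0.0003 + 0.0015 + 0.0048 + 0.0114 + 0.0240 + 0.0415 + 0.0639 + 0.0921 + 0.1264 + 0.1729 = 0.5388
G = 1 − 0.5388 = 0.4612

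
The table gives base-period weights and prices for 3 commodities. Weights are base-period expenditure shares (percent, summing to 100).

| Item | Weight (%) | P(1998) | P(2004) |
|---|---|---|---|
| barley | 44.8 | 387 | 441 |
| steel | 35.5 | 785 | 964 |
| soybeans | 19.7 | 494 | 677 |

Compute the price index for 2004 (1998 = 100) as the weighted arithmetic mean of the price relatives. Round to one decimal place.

barley: 44.8 × (441/387) = 44.8 × 1.139535 = 51.0512
steel: 35.5 × (964/785) = 35.5 × 1.228025 = 43.5949
soybeans: 19.7 × (677/494) = 19.7 × 1.370445 = 26.9978
Index = Σ wᵢ·(p₁ᵢ/p₀ᵢ) = 51.0512 + 43.5949 + 26.9978 = 121.6438

121.6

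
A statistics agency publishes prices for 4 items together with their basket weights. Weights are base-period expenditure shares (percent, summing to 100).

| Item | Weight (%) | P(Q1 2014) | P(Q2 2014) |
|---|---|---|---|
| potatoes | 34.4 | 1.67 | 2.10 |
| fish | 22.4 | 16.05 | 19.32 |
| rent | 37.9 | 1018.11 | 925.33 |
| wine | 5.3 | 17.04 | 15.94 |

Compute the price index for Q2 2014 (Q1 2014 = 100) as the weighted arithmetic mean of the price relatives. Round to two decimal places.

potatoes: 34.4 × (2.10/1.67) = 34.4 × 1.257485 = 43.2575
fish: 22.4 × (19.32/16.05) = 22.4 × 1.203738 = 26.9637
rent: 37.9 × (925.33/1018.11) = 37.9 × 0.908870 = 34.4462
wine: 5.3 × (15.94/17.04) = 5.3 × 0.935446 = 4.9579
Index = Σ wᵢ·(p₁ᵢ/p₀ᵢ) = 43.2575 + 26.9637 + 34.4462 + 4.9579 = 109.6253

109.63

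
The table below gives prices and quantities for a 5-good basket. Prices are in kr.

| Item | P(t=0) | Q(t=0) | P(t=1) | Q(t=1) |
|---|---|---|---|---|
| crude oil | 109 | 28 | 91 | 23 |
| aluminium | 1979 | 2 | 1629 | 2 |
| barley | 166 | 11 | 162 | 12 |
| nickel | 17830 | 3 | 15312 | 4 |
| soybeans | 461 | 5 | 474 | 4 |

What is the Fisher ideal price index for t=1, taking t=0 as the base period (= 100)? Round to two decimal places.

86.39

Laspeyres component (base-period weights):
ΣP(t=1)Q(t=0) = 91×28 + 1629×2 + 162×11 + 15312×3 + 474×5 = 2548 + 3258 + 1782 + 45936 + 2370 = 55894
ΣP(t=0)Q(t=0) = 109×28 + 1979×2 + 166×11 + 17830×3 + 461×5 = 3052 + 3958 + 1826 + 53490 + 2305 = 64631
L = 55894 / 64631 × 100 = 86.4817
Paasche component (current-period weights):
ΣP(t=1)Q(t=1) = 91×23 + 1629×2 + 162×12 + 15312×4 + 474×4 = 2093 + 3258 + 1944 + 61248 + 1896 = 70439
ΣP(t=0)Q(t=1) = 109×23 + 1979×2 + 166×12 + 17830×4 + 461×4 = 2507 + 3958 + 1992 + 71320 + 1844 = 81621
P = 70439 / 81621 × 100 = 86.3001
Fisher = √(L × P) = √(86.4817 × 86.3001) = 86.3909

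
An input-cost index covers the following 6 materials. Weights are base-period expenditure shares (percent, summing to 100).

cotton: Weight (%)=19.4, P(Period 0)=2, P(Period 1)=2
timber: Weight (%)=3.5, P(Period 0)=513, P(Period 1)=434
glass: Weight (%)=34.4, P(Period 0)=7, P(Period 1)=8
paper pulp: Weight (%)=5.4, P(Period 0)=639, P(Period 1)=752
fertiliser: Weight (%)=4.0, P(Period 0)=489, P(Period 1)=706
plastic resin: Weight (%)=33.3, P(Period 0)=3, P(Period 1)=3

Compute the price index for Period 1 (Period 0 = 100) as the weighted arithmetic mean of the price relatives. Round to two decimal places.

cotton: 19.4 × (2/2) = 19.4 × 1.000000 = 19.4000
timber: 3.5 × (434/513) = 3.5 × 0.846004 = 2.9610
glass: 34.4 × (8/7) = 34.4 × 1.142857 = 39.3143
paper pulp: 5.4 × (752/639) = 5.4 × 1.176839 = 6.3549
fertiliser: 4.0 × (706/489) = 4.0 × 1.443763 = 5.7751
plastic resin: 33.3 × (3/3) = 33.3 × 1.000000 = 33.3000
Index = Σ wᵢ·(p₁ᵢ/p₀ᵢ) = 19.4000 + 2.9610 + 39.3143 + 6.3549 + 5.7751 + 33.3000 = 107.1053

107.11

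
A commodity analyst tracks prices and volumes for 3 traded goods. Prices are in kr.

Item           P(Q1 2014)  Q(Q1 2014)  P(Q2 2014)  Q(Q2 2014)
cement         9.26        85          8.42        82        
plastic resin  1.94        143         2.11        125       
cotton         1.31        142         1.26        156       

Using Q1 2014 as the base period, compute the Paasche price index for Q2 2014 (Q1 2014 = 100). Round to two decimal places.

95.40

Paasche price index uses current-period quantities as weights.
ΣP(Q2 2014)·Q(Q2 2014) = 8.42×82 + 2.11×125 + 1.26×156 = 690.44 + 263.75 + 196.56 = 1150.75
ΣP(Q1 2014)·Q(Q2 2014) = 9.26×82 + 1.94×125 + 1.31×156 = 759.32 + 242.5 + 204.36 = 1206.18
Index = 1150.75 / 1206.18 × 100 = 95.4045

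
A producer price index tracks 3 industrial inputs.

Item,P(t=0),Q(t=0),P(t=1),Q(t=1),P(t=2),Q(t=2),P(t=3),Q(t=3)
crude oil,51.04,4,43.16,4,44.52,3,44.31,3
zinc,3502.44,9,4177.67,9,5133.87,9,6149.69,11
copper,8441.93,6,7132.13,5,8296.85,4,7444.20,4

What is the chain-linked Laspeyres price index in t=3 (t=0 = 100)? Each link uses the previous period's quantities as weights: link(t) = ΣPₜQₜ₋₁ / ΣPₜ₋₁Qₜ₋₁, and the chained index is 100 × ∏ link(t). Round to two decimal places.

Link t=0→t=1:
ΣP(t=1)Q(t=0) = 43.16×4 + 4177.67×9 + 7132.13×6 = 172.64 + 37599.03 + 42792.78 = 80564.45
ΣP(t=0)Q(t=0) = 51.04×4 + 3502.44×9 + 8441.93×6 = 204.16 + 31521.96 + 50651.58 = 82377.7
link = 80564.45/82377.7 = 0.977989
Link t=1→t=2:
ΣP(t=2)Q(t=1) = 44.52×4 + 5133.87×9 + 8296.85×5 = 178.08 + 46204.83 + 41484.25 = 87867.16
ΣP(t=1)Q(t=1) = 43.16×4 + 4177.67×9 + 7132.13×5 = 172.64 + 37599.03 + 35660.65 = 73432.32
link = 87867.16/73432.32 = 1.196573
Link t=2→t=3:
ΣP(t=3)Q(t=2) = 44.31×3 + 6149.69×9 + 7444.20×4 = 132.93 + 55347.21 + 29776.8 = 85256.94
ΣP(t=2)Q(t=2) = 44.52×3 + 5133.87×9 + 8296.85×4 = 133.56 + 46204.83 + 33187.4 = 79525.79
link = 85256.94/79525.79 = 1.072067
Chained index = 100 × 0.977989 × 1.196573 × 1.072067 = 125.4570

125.46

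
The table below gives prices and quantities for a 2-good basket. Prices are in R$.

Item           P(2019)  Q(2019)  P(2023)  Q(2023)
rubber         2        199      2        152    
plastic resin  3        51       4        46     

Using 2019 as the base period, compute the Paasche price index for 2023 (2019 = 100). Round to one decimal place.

Paasche price index uses current-period quantities as weights.
ΣP(2023)·Q(2023) = 2×152 + 4×46 = 304 + 184 = 488
ΣP(2019)·Q(2023) = 2×152 + 3×46 = 304 + 138 = 442
Index = 488 / 442 × 100 = 110.4072

110.4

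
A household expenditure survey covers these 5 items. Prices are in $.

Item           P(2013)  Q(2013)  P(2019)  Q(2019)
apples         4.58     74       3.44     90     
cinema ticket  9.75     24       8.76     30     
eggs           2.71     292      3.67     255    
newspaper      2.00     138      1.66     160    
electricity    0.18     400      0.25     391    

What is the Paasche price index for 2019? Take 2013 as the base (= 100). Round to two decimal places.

Paasche price index uses current-period quantities as weights.
ΣP(2019)·Q(2019) = 3.44×90 + 8.76×30 + 3.67×255 + 1.66×160 + 0.25×391 = 309.6 + 262.8 + 935.85 + 265.6 + 97.75 = 1871.6
ΣP(2013)·Q(2019) = 4.58×90 + 9.75×30 + 2.71×255 + 2.00×160 + 0.18×391 = 412.2 + 292.5 + 691.05 + 320 + 70.38 = 1786.13
Index = 1871.6 / 1786.13 × 100 = 104.7852

104.79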